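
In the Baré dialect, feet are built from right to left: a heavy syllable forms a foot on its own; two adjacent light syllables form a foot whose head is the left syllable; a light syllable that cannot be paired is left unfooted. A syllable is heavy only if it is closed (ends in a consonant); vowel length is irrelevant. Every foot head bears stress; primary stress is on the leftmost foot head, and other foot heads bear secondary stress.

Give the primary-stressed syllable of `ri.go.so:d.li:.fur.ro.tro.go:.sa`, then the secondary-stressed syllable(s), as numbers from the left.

Weights: 1 ri L, 2 go L, 3 so:d H, 4 li: L, 5 fur H, 6 ro L, 7 tro L, 8 go: L, 9 sa L.
Parse right to left (heavy = foot alone; LL = one foot; stranded L unfooted): (ˈri.go) (ˈso:d) li: (ˈfur) (ˈro.tro) (ˈgo:.sa).
Foot heads: 1, 3, 5, 6, 8.
Primary stress on the leftmost head = syllable 1.
Secondary stress on 3, 5, 6, 8: ˈri.go.ˌso:d.li:.ˌfur.ˌro.tro.ˌgo:.sa.

primary 1, secondary 3, 5, 6, 8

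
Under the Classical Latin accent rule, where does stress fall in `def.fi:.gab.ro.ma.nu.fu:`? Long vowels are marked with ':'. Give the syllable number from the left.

5

Classical Latin: stress the penult if heavy (long vowel or closed), else the antepenult.
Weights: 5 ma L, 6 nu L, 7 fu: H.
The penult (syllable 6, nu) is light, so stress falls on the antepenult (syllable 5, ma).
Stress on syllable 5: def.fi:.gab.ro.ˈma.nu.fu:.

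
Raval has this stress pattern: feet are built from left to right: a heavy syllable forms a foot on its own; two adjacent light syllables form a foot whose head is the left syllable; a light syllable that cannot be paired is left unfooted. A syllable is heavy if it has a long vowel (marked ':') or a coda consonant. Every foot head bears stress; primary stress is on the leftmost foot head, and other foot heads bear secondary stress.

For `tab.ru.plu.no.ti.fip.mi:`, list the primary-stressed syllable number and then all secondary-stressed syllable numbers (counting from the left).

Weights: 1 tab H, 2 ru L, 3 plu L, 4 no L, 5 ti L, 6 fip H, 7 mi: H.
Parse left to right (heavy = foot alone; LL = one foot; stranded L unfooted): (ˈtab) (ˈru.plu) (ˈno.ti) (ˈfip) (ˈmi:).
Foot heads: 1, 2, 4, 6, 7.
Primary stress on the leftmost head = syllable 1.
Secondary stress on 2, 4, 6, 7: ˈtab.ˌru.plu.ˌno.ti.ˌfip.ˌmi:.

primary 1, secondary 2, 4, 6, 7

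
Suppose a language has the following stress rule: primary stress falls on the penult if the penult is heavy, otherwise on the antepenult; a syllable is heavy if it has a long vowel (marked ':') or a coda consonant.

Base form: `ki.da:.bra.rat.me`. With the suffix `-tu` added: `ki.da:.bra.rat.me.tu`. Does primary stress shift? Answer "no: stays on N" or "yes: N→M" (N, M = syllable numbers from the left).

no: stays on 4

Base `ki.da:.bra.rat.me` (5 syllables):
  Weights: 3 bra L, 4 rat H, 5 me L.
  The penult (syllable 4, rat) is heavy, so it takes stress.
  → primary stress on syllable 4.
Suffixed `ki.da:.bra.rat.me.tu` (6 syllables):
  Weights: 4 rat H, 5 me L, 6 tu L.
  The penult (syllable 5, me) is light, so stress falls on the antepenult (syllable 4, rat).
  → primary stress on syllable 4.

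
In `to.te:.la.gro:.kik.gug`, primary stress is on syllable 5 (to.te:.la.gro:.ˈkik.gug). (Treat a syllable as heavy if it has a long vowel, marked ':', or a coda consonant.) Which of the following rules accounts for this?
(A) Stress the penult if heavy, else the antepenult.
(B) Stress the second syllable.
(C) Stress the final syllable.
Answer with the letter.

Rule A → syllable 5 ✓.
Rule B → syllable 2 (observed: 5).
Rule C → syllable 6 (observed: 5).

A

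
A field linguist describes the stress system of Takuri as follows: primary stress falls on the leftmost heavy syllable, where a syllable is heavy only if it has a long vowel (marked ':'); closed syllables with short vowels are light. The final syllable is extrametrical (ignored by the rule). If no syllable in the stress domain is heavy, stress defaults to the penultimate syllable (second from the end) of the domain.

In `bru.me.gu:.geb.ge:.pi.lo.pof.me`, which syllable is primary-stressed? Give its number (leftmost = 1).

The final syllable (9, me) is extrametrical; the stress domain is syllables 1–8.
Weights: 1 bru L, 2 me L, 3 gu: H, 4 geb L, 5 ge: H, 6 pi L, 7 lo L, 8 pof L.
Heavy syllables in the domain: 3, 5. The leftmost is syllable 3 (gu:).
Primary stress: syllable 3 → bru.me.ˈgu:.geb.ge:.pi.lo.pof.me.

3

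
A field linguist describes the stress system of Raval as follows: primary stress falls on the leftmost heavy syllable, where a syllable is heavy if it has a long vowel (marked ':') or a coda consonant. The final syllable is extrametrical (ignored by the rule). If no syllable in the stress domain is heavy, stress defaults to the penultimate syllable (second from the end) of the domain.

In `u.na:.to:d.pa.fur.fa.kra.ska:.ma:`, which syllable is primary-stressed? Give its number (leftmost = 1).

The final syllable (9, ma:) is extrametrical; the stress domain is syllables 1–8.
Weights: 1 u L, 2 na: H, 3 to:d H, 4 pa L, 5 fur H, 6 fa L, 7 kra L, 8 ska: H.
Heavy syllables in the domain: 2, 3, 5, 8. The leftmost is syllable 2 (na:).
Primary stress: syllable 2 → u.ˈna:.to:d.pa.fur.fa.kra.ska:.ma:.

2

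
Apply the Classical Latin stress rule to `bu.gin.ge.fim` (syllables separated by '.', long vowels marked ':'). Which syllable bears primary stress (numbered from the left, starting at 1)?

2

Classical Latin: stress the penult if heavy (long vowel or closed), else the antepenult.
Weights: 2 gin H, 3 ge L, 4 fim H.
The penult (syllable 3, ge) is light, so stress falls on the antepenult (syllable 2, gin).
Stress on syllable 2: bu.ˈgin.ge.fim.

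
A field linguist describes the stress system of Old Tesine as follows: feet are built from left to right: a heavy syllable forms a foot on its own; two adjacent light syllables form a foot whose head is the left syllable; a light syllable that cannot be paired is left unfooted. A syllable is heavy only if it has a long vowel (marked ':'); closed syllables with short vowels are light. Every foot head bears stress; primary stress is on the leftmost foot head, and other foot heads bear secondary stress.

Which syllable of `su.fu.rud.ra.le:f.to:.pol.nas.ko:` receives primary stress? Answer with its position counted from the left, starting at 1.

Weights: 1 su L, 2 fu L, 3 rud L, 4 ra L, 5 le:f H, 6 to: H, 7 pol L, 8 nas L, 9 ko: H.
Parse left to right (heavy = foot alone; LL = one foot; stranded L unfooted): (ˈsu.fu) (ˈrud.ra) (ˈle:f) (ˈto:) (ˈpol.nas) (ˈko:).
Foot heads: 1, 3, 5, 6, 7, 9.
Primary stress on the leftmost head = syllable 1.
Primary stress: syllable 1 → ˈsu.fu.rud.ra.le:f.to:.pol.nas.ko:.

1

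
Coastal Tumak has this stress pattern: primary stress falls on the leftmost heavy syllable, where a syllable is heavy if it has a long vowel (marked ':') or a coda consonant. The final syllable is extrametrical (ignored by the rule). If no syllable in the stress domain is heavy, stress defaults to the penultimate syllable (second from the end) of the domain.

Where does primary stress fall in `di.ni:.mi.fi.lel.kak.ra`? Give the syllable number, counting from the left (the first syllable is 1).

2

The final syllable (7, ra) is extrametrical; the stress domain is syllables 1–6.
Weights: 1 di L, 2 ni: H, 3 mi L, 4 fi L, 5 lel H, 6 kak H.
Heavy syllables in the domain: 2, 5, 6. The leftmost is syllable 2 (ni:).
Primary stress: syllable 2 → di.ˈni:.mi.fi.lel.kak.ra.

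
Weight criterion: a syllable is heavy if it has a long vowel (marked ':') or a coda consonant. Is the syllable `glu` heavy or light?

light

`glu`: short vowel, open (no coda). Short vowel, open → light.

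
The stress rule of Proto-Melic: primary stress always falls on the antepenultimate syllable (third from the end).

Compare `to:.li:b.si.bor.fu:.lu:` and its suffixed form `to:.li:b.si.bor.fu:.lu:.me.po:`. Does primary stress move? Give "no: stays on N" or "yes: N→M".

Base `to:.li:b.si.bor.fu:.lu:` (6 syllables):
  The word has 6 syllables; the antepenultimate syllable (third from the end) is syllable 4 (bor).
  → primary stress on syllable 4.
Suffixed `to:.li:b.si.bor.fu:.lu:.me.po:` (8 syllables):
  The word has 8 syllables; the antepenultimate syllable (third from the end) is syllable 6 (lu:).
  → primary stress on syllable 6.

yes: 4→6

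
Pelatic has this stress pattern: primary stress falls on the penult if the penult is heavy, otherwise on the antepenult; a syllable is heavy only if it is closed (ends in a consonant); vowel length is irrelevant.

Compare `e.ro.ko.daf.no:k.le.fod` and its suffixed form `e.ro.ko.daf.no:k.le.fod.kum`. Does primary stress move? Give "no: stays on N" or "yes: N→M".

yes: 5→7

Base `e.ro.ko.daf.no:k.le.fod` (7 syllables):
  Weights: 5 no:k H, 6 le L, 7 fod H.
  The penult (syllable 6, le) is light, so stress falls on the antepenult (syllable 5, no:k).
  → primary stress on syllable 5.
Suffixed `e.ro.ko.daf.no:k.le.fod.kum` (8 syllables):
  Weights: 6 le L, 7 fod H, 8 kum H.
  The penult (syllable 7, fod) is heavy, so it takes stress.
  → primary stress on syllable 7.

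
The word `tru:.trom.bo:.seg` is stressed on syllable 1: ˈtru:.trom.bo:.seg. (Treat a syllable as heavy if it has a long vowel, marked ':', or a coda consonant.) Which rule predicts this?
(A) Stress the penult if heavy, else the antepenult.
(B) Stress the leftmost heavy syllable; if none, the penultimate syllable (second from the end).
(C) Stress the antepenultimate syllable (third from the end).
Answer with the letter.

Rule A → syllable 3 (observed: 1).
Rule B → syllable 1 ✓.
Rule C → syllable 2 (observed: 1).

B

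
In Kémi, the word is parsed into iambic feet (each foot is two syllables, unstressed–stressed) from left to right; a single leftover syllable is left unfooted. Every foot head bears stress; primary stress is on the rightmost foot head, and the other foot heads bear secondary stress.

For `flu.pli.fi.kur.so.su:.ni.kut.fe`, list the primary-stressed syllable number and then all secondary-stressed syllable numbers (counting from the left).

Parse left to right into iambic (σˈσ) feet: (flu.ˈpli) (fi.ˈkur) (so.ˈsu:) (ni.ˈkut) fe. Syllable 9 is left unfooted.
Foot heads (stressed positions): 2, 4, 6, 8.
End Rule Rightmost: primary stress on the rightmost head = syllable 8.
Secondary stress on 2, 4, 6: flu.ˌpli.fi.ˌkur.so.ˌsu:.ni.ˈkut.fe.

primary 8, secondary 2, 4, 6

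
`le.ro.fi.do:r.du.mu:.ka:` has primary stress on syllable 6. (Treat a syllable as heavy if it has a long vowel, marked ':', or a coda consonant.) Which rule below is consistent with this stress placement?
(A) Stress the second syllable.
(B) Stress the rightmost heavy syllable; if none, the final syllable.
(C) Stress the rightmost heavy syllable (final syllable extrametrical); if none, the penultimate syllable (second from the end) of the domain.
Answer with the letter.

C

Rule A → syllable 2 (observed: 6).
Rule B → syllable 7 (observed: 6).
Rule C → syllable 6 ✓.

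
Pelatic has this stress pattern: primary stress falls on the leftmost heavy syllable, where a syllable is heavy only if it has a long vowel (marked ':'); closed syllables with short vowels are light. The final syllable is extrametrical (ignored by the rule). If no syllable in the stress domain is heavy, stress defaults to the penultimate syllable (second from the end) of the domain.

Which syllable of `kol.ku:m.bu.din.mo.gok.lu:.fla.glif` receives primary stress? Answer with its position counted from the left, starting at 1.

2

The final syllable (9, glif) is extrametrical; the stress domain is syllables 1–8.
Weights: 1 kol L, 2 ku:m H, 3 bu L, 4 din L, 5 mo L, 6 gok L, 7 lu: H, 8 fla L.
Heavy syllables in the domain: 2, 7. The leftmost is syllable 2 (ku:m).
Primary stress: syllable 2 → kol.ˈku:m.bu.din.mo.gok.lu:.fla.glif.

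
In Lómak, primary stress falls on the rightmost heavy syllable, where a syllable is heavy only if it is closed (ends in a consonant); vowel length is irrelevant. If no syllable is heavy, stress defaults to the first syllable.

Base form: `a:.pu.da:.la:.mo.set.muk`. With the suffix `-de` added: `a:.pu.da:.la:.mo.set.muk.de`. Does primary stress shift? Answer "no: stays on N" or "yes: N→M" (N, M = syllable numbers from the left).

no: stays on 7

Base `a:.pu.da:.la:.mo.set.muk` (7 syllables):
  Weights: 1 a: L, 2 pu L, 3 da: L, 4 la: L, 5 mo L, 6 set H, 7 muk H.
  Heavy syllables in the domain: 6, 7. The rightmost is syllable 7 (muk).
  → primary stress on syllable 7.
Suffixed `a:.pu.da:.la:.mo.set.muk.de` (8 syllables):
  Weights: 1 a: L, 2 pu L, 3 da: L, 4 la: L, 5 mo L, 6 set H, 7 muk H, 8 de L.
  Heavy syllables in the domain: 6, 7. The rightmost is syllable 7 (muk).
  → primary stress on syllable 7.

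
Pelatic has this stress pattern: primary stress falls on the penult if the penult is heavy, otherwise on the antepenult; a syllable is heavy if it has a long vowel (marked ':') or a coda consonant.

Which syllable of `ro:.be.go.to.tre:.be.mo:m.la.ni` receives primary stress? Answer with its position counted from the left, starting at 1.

7

Weights: 7 mo:m H, 8 la L, 9 ni L.
The penult (syllable 8, la) is light, so stress falls on the antepenult (syllable 7, mo:m).
Primary stress: syllable 7 → ro:.be.go.to.tre:.be.ˈmo:m.la.ni.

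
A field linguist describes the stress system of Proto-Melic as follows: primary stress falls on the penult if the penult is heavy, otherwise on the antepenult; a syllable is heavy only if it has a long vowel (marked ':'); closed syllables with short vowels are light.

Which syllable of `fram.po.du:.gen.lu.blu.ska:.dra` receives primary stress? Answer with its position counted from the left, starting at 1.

Weights: 6 blu L, 7 ska: H, 8 dra L.
The penult (syllable 7, ska:) is heavy, so it takes stress.
Primary stress: syllable 7 → fram.po.du:.gen.lu.blu.ˈska:.dra.

7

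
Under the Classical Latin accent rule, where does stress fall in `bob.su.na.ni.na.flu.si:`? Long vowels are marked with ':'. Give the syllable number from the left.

Classical Latin: stress the penult if heavy (long vowel or closed), else the antepenult.
Weights: 5 na L, 6 flu L, 7 si: H.
The penult (syllable 6, flu) is light, so stress falls on the antepenult (syllable 5, na).
Stress on syllable 5: bob.su.na.ni.ˈna.flu.si:.

5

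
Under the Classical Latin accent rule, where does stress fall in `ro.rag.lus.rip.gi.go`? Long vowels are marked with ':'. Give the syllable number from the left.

Classical Latin: stress the penult if heavy (long vowel or closed), else the antepenult.
Weights: 4 rip H, 5 gi L, 6 go L.
The penult (syllable 5, gi) is light, so stress falls on the antepenult (syllable 4, rip).
Stress on syllable 4: ro.rag.lus.ˈrip.gi.go.

4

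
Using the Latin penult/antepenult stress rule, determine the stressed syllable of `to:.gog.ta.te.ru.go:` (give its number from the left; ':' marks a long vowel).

4

Classical Latin: stress the penult if heavy (long vowel or closed), else the antepenult.
Weights: 4 te L, 5 ru L, 6 go: H.
The penult (syllable 5, ru) is light, so stress falls on the antepenult (syllable 4, te).
Stress on syllable 4: to:.gog.ta.ˈte.ru.go:.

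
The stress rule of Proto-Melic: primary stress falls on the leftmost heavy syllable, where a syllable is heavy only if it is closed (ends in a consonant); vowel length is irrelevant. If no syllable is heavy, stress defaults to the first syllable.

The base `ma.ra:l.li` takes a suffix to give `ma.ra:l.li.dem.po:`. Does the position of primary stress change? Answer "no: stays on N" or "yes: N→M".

Base `ma.ra:l.li` (3 syllables):
  Weights: 1 ma L, 2 ra:l H, 3 li L.
  Heavy syllables in the domain: 2. The leftmost is syllable 2 (ra:l).
  → primary stress on syllable 2.
Suffixed `ma.ra:l.li.dem.po:` (5 syllables):
  Weights: 1 ma L, 2 ra:l H, 3 li L, 4 dem H, 5 po: L.
  Heavy syllables in the domain: 2, 4. The leftmost is syllable 2 (ra:l).
  → primary stress on syllable 2.

no: stays on 2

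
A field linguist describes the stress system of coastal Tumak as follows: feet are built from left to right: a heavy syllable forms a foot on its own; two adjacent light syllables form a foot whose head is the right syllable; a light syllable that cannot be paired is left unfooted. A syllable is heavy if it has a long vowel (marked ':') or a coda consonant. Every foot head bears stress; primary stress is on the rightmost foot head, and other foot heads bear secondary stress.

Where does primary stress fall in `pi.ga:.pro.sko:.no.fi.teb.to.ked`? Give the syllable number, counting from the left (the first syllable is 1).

9

Weights: 1 pi L, 2 ga: H, 3 pro L, 4 sko: H, 5 no L, 6 fi L, 7 teb H, 8 to L, 9 ked H.
Parse left to right (heavy = foot alone; LL = one foot; stranded L unfooted): pi (ˈga:) pro (ˈsko:) (no.ˈfi) (ˈteb) to (ˈked).
Foot heads: 2, 4, 6, 7, 9.
Primary stress on the rightmost head = syllable 9.
Primary stress: syllable 9 → pi.ga:.pro.sko:.no.fi.teb.to.ˈked.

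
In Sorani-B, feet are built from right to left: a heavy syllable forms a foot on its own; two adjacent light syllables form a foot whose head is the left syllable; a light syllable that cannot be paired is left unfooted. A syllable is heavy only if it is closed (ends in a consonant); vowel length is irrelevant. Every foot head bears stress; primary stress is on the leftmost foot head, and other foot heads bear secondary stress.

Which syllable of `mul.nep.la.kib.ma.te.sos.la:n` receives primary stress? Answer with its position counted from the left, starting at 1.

Weights: 1 mul H, 2 nep H, 3 la L, 4 kib H, 5 ma L, 6 te L, 7 sos H, 8 la:n H.
Parse right to left (heavy = foot alone; LL = one foot; stranded L unfooted): (ˈmul) (ˈnep) la (ˈkib) (ˈma.te) (ˈsos) (ˈla:n).
Foot heads: 1, 2, 4, 5, 7, 8.
Primary stress on the leftmost head = syllable 1.
Primary stress: syllable 1 → ˈmul.nep.la.kib.ma.te.sos.la:n.

1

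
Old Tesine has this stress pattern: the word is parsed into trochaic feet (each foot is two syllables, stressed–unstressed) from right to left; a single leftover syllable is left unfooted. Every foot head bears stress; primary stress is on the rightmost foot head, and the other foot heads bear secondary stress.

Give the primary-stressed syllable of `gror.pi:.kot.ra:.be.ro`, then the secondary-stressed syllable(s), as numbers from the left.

primary 5, secondary 1, 3

Parse right to left into trochaic (ˈσσ) feet: (ˈgror.pi:) (ˈkot.ra:) (ˈbe.ro).
Foot heads (stressed positions): 1, 3, 5.
End Rule Rightmost: primary stress on the rightmost head = syllable 5.
Secondary stress on 1, 3: ˌgror.pi:.ˌkot.ra:.ˈbe.ro.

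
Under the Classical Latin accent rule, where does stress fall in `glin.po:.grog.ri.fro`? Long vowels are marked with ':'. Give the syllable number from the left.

3

Classical Latin: stress the penult if heavy (long vowel or closed), else the antepenult.
Weights: 3 grog H, 4 ri L, 5 fro L.
The penult (syllable 4, ri) is light, so stress falls on the antepenult (syllable 3, grog).
Stress on syllable 3: glin.po:.ˈgrog.ri.fro.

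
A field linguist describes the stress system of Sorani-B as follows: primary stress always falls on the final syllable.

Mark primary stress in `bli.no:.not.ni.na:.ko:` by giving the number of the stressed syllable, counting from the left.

The word has 6 syllables; the final syllable is syllable 6 (ko:).
Primary stress: syllable 6 → bli.no:.not.ni.na:.ˈko:.

6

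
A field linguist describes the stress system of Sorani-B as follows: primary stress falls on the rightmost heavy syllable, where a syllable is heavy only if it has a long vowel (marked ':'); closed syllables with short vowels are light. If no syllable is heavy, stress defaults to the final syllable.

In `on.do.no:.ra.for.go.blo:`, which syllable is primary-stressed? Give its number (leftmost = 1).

7

Weights: 1 on L, 2 do L, 3 no: H, 4 ra L, 5 for L, 6 go L, 7 blo: H.
Heavy syllables in the domain: 3, 7. The rightmost is syllable 7 (blo:).
Primary stress: syllable 7 → on.do.no:.ra.for.go.ˈblo:.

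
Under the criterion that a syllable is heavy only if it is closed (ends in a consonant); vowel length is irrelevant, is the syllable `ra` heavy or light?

light

`ra`: short vowel, open (no coda). Open (no coda) → light.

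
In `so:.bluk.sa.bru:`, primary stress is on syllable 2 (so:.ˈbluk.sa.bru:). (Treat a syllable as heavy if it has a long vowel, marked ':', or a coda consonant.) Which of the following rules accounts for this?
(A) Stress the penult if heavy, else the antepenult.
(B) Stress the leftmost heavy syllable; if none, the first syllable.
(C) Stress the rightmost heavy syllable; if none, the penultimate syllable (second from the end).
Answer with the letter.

Rule A → syllable 2 ✓.
Rule B → syllable 1 (observed: 2).
Rule C → syllable 4 (observed: 2).

A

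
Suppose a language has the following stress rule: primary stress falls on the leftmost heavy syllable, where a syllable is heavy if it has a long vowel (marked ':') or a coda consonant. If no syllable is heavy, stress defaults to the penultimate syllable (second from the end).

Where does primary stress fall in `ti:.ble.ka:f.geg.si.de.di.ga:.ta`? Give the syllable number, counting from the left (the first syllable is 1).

Weights: 1 ti: H, 2 ble L, 3 ka:f H, 4 geg H, 5 si L, 6 de L, 7 di L, 8 ga: H, 9 ta L.
Heavy syllables in the domain: 1, 3, 4, 8. The leftmost is syllable 1 (ti:).
Primary stress: syllable 1 → ˈti:.ble.ka:f.geg.si.de.di.ga:.ta.

1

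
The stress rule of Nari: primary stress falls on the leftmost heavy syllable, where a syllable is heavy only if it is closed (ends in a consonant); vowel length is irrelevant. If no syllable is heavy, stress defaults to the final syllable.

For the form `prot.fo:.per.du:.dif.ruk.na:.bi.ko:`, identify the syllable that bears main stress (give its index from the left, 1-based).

Weights: 1 prot H, 2 fo: L, 3 per H, 4 du: L, 5 dif H, 6 ruk H, 7 na: L, 8 bi L, 9 ko: L.
Heavy syllables in the domain: 1, 3, 5, 6. The leftmost is syllable 1 (prot).
Primary stress: syllable 1 → ˈprot.fo:.per.du:.dif.ruk.na:.bi.ko:.

1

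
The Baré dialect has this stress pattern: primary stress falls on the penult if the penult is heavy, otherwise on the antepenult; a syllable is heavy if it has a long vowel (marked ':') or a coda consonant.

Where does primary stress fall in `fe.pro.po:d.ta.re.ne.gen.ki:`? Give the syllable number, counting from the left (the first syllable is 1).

7

Weights: 6 ne L, 7 gen H, 8 ki: H.
The penult (syllable 7, gen) is heavy, so it takes stress.
Primary stress: syllable 7 → fe.pro.po:d.ta.re.ne.ˈgen.ki:.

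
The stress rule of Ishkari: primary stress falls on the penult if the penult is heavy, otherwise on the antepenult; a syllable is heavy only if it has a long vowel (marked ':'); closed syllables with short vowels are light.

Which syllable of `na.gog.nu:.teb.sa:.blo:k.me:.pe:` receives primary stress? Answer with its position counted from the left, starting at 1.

Weights: 6 blo:k H, 7 me: H, 8 pe: H.
The penult (syllable 7, me:) is heavy, so it takes stress.
Primary stress: syllable 7 → na.gog.nu:.teb.sa:.blo:k.ˈme:.pe:.

7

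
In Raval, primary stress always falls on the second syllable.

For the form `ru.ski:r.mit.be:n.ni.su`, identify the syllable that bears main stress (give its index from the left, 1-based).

2

The word has 6 syllables; the second syllable is syllable 2 (ski:r).
Primary stress: syllable 2 → ru.ˈski:r.mit.be:n.ni.su.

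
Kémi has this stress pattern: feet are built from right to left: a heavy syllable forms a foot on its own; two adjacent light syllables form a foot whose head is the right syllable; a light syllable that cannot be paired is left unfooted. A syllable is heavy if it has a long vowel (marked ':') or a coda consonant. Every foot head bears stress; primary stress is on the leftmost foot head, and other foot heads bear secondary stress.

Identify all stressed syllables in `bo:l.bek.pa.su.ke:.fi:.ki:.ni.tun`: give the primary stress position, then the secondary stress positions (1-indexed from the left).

Weights: 1 bo:l H, 2 bek H, 3 pa L, 4 su L, 5 ke: H, 6 fi: H, 7 ki: H, 8 ni L, 9 tun H.
Parse right to left (heavy = foot alone; LL = one foot; stranded L unfooted): (ˈbo:l) (ˈbek) (pa.ˈsu) (ˈke:) (ˈfi:) (ˈki:) ni (ˈtun).
Foot heads: 1, 2, 4, 5, 6, 7, 9.
Primary stress on the leftmost head = syllable 1.
Secondary stress on 2, 4, 5, 6, 7, 9: ˈbo:l.ˌbek.pa.ˌsu.ˌke:.ˌfi:.ˌki:.ni.ˌtun.

primary 1, secondary 2, 4, 5, 6, 7, 9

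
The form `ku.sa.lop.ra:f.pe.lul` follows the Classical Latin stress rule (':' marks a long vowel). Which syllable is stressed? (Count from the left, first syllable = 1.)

Classical Latin: stress the penult if heavy (long vowel or closed), else the antepenult.
Weights: 4 ra:f H, 5 pe L, 6 lul H.
The penult (syllable 5, pe) is light, so stress falls on the antepenult (syllable 4, ra:f).
Stress on syllable 4: ku.sa.lop.ˈra:f.pe.lul.

4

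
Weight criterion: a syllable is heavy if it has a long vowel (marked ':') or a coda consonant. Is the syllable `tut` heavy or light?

`tut`: short vowel, closed (coda /t/). Closed → heavy.

heavy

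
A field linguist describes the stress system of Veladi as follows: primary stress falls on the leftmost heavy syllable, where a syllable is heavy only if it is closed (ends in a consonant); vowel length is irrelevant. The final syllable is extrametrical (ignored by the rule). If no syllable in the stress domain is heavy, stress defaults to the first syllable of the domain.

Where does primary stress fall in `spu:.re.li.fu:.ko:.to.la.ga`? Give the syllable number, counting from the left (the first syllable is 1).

1

The final syllable (8, ga) is extrametrical; the stress domain is syllables 1–7.
Weights: 1 spu: L, 2 re L, 3 li L, 4 fu: L, 5 ko: L, 6 to L, 7 la L.
No heavy syllable in the domain; default to the first syllable of the domain = syllable 1.
Primary stress: syllable 1 → ˈspu:.re.li.fu:.ko:.to.la.ga.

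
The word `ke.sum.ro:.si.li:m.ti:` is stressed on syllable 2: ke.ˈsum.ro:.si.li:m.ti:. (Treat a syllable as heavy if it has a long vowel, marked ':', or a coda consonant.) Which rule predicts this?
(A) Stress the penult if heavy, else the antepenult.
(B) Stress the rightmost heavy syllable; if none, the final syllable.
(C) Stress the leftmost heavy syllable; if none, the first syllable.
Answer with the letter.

C

Rule A → syllable 5 (observed: 2).
Rule B → syllable 6 (observed: 2).
Rule C → syllable 2 ✓.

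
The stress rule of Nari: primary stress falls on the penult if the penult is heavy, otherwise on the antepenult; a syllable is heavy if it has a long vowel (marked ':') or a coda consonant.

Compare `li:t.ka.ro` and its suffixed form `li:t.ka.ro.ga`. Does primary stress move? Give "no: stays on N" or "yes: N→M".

yes: 1→2

Base `li:t.ka.ro` (3 syllables):
  Weights: 1 li:t H, 2 ka L, 3 ro L.
  The penult (syllable 2, ka) is light, so stress falls on the antepenult (syllable 1, li:t).
  → primary stress on syllable 1.
Suffixed `li:t.ka.ro.ga` (4 syllables):
  Weights: 2 ka L, 3 ro L, 4 ga L.
  The penult (syllable 3, ro) is light, so stress falls on the antepenult (syllable 2, ka).
  → primary stress on syllable 2.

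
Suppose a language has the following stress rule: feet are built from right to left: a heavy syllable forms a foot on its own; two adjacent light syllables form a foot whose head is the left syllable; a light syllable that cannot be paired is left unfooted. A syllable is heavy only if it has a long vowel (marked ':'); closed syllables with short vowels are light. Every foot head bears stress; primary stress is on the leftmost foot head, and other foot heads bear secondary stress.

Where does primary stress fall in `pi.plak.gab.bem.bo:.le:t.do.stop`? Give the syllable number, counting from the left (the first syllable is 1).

Weights: 1 pi L, 2 plak L, 3 gab L, 4 bem L, 5 bo: H, 6 le:t H, 7 do L, 8 stop L.
Parse right to left (heavy = foot alone; LL = one foot; stranded L unfooted): (ˈpi.plak) (ˈgab.bem) (ˈbo:) (ˈle:t) (ˈdo.stop).
Foot heads: 1, 3, 5, 6, 7.
Primary stress on the leftmost head = syllable 1.
Primary stress: syllable 1 → ˈpi.plak.gab.bem.bo:.le:t.do.stop.

1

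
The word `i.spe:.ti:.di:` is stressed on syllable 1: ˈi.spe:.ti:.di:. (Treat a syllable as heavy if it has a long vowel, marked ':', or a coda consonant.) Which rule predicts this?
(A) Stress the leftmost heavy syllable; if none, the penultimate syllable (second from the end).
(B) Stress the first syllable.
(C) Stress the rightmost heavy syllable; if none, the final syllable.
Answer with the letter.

Rule A → syllable 2 (observed: 1).
Rule B → syllable 1 ✓.
Rule C → syllable 4 (observed: 1).

B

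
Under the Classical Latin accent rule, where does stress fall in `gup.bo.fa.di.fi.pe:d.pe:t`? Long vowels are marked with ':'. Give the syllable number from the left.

6

Classical Latin: stress the penult if heavy (long vowel or closed), else the antepenult.
Weights: 5 fi L, 6 pe:d H, 7 pe:t H.
The penult (syllable 6, pe:d) is heavy, so it takes stress.
Stress on syllable 6: gup.bo.fa.di.fi.ˈpe:d.pe:t.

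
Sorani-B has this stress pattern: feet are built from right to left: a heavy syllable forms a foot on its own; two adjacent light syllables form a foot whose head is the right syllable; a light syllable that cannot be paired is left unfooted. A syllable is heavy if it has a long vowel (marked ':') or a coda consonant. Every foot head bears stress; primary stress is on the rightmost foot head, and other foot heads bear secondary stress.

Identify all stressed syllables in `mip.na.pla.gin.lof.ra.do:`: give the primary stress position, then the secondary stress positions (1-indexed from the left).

primary 7, secondary 1, 3, 4, 5

Weights: 1 mip H, 2 na L, 3 pla L, 4 gin H, 5 lof H, 6 ra L, 7 do: H.
Parse right to left (heavy = foot alone; LL = one foot; stranded L unfooted): (ˈmip) (na.ˈpla) (ˈgin) (ˈlof) ra (ˈdo:).
Foot heads: 1, 3, 4, 5, 7.
Primary stress on the rightmost head = syllable 7.
Secondary stress on 1, 3, 4, 5: ˌmip.na.ˌpla.ˌgin.ˌlof.ra.ˈdo:.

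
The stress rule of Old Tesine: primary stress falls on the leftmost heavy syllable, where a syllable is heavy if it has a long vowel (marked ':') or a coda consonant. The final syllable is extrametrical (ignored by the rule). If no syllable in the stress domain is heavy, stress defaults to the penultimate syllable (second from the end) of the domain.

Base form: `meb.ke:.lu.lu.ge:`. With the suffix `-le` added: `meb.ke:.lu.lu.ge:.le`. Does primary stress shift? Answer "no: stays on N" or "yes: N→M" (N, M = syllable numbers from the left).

Base `meb.ke:.lu.lu.ge:` (5 syllables):
  The final syllable (5, ge:) is extrametrical; the stress domain is syllables 1–4.
  Weights: 1 meb H, 2 ke: H, 3 lu L, 4 lu L.
  Heavy syllables in the domain: 1, 2. The leftmost is syllable 1 (meb).
  → primary stress on syllable 1.
Suffixed `meb.ke:.lu.lu.ge:.le` (6 syllables):
  The final syllable (6, le) is extrametrical; the stress domain is syllables 1–5.
  Weights: 1 meb H, 2 ke: H, 3 lu L, 4 lu L, 5 ge: H.
  Heavy syllables in the domain: 1, 2, 5. The leftmost is syllable 1 (meb).
  → primary stress on syllable 1.

no: stays on 1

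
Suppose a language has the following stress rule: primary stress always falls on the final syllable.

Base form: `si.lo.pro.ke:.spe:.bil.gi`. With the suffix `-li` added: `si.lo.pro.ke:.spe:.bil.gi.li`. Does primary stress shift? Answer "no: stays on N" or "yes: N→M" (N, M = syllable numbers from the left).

yes: 7→8

Base `si.lo.pro.ke:.spe:.bil.gi` (7 syllables):
  The word has 7 syllables; the final syllable is syllable 7 (gi).
  → primary stress on syllable 7.
Suffixed `si.lo.pro.ke:.spe:.bil.gi.li` (8 syllables):
  The word has 8 syllables; the final syllable is syllable 8 (li).
  → primary stress on syllable 8.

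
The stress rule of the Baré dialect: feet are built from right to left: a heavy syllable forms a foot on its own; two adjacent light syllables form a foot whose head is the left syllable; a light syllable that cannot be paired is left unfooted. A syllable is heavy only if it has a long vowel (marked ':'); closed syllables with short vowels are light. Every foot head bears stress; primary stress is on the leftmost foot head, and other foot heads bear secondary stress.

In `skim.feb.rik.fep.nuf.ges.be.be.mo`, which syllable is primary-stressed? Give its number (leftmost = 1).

Weights: 1 skim L, 2 feb L, 3 rik L, 4 fep L, 5 nuf L, 6 ges L, 7 be L, 8 be L, 9 mo L.
Parse right to left (heavy = foot alone; LL = one foot; stranded L unfooted): skim (ˈfeb.rik) (ˈfep.nuf) (ˈges.be) (ˈbe.mo).
Foot heads: 2, 4, 6, 8.
Primary stress on the leftmost head = syllable 2.
Primary stress: syllable 2 → skim.ˈfeb.rik.fep.nuf.ges.be.be.mo.

2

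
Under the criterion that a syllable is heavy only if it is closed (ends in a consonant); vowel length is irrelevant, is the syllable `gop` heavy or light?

`gop`: short vowel, closed (coda /p/). Closed (coda /p/) → heavy.

heavy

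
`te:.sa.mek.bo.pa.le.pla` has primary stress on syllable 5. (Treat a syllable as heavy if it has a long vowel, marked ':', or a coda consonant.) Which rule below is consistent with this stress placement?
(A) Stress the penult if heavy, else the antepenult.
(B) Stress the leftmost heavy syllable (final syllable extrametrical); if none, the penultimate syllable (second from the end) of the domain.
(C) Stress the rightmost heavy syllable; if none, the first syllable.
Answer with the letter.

A

Rule A → syllable 5 ✓.
Rule B → syllable 1 (observed: 5).
Rule C → syllable 3 (observed: 5).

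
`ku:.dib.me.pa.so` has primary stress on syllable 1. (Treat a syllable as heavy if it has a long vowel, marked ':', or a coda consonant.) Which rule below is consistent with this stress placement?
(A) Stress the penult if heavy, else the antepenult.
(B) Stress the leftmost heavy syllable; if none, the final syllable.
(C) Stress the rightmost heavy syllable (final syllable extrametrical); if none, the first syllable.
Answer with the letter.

B

Rule A → syllable 3 (observed: 1).
Rule B → syllable 1 ✓.
Rule C → syllable 2 (observed: 1).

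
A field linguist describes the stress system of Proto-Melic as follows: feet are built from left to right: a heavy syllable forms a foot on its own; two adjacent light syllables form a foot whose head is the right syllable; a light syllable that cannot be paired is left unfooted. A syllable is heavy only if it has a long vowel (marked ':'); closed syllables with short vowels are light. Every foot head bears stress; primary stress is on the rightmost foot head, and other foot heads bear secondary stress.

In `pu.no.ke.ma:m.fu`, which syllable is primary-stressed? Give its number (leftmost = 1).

Weights: 1 pu L, 2 no L, 3 ke L, 4 ma:m H, 5 fu L.
Parse left to right (heavy = foot alone; LL = one foot; stranded L unfooted): (pu.ˈno) ke (ˈma:m) fu.
Foot heads: 2, 4.
Primary stress on the rightmost head = syllable 4.
Primary stress: syllable 4 → pu.no.ke.ˈma:m.fu.

4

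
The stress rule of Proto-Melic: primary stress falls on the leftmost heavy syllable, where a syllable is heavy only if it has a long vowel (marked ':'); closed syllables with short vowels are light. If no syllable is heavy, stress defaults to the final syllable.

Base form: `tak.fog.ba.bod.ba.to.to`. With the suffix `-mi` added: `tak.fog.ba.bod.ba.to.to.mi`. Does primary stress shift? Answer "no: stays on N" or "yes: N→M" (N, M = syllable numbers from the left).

yes: 7→8

Base `tak.fog.ba.bod.ba.to.to` (7 syllables):
  Weights: 1 tak L, 2 fog L, 3 ba L, 4 bod L, 5 ba L, 6 to L, 7 to L.
  No heavy syllable in the domain; default to the final syllable = syllable 7.
  → primary stress on syllable 7.
Suffixed `tak.fog.ba.bod.ba.to.to.mi` (8 syllables):
  Weights: 1 tak L, 2 fog L, 3 ba L, 4 bod L, 5 ba L, 6 to L, 7 to L, 8 mi L.
  No heavy syllable in the domain; default to the final syllable = syllable 8.
  → primary stress on syllable 8.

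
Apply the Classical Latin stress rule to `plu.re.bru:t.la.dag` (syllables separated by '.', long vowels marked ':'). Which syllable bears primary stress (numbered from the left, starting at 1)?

3

Classical Latin: stress the penult if heavy (long vowel or closed), else the antepenult.
Weights: 3 bru:t H, 4 la L, 5 dag H.
The penult (syllable 4, la) is light, so stress falls on the antepenult (syllable 3, bru:t).
Stress on syllable 3: plu.re.ˈbru:t.la.dag.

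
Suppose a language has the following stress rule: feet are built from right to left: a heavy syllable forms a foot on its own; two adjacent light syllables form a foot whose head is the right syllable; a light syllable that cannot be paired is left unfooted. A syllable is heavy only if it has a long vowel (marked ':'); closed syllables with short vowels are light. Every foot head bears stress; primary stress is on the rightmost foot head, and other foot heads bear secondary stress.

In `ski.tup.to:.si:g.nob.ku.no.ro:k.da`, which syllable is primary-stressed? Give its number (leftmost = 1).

8

Weights: 1 ski L, 2 tup L, 3 to: H, 4 si:g H, 5 nob L, 6 ku L, 7 no L, 8 ro:k H, 9 da L.
Parse right to left (heavy = foot alone; LL = one foot; stranded L unfooted): (ski.ˈtup) (ˈto:) (ˈsi:g) nob (ku.ˈno) (ˈro:k) da.
Foot heads: 2, 3, 4, 7, 8.
Primary stress on the rightmost head = syllable 8.
Primary stress: syllable 8 → ski.tup.to:.si:g.nob.ku.no.ˈro:k.da.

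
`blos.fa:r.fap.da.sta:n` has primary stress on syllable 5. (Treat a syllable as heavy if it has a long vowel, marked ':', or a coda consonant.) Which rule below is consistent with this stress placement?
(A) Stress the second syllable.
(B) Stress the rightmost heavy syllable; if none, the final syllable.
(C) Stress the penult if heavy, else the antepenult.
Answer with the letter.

B

Rule A → syllable 2 (observed: 5).
Rule B → syllable 5 ✓.
Rule C → syllable 3 (observed: 5).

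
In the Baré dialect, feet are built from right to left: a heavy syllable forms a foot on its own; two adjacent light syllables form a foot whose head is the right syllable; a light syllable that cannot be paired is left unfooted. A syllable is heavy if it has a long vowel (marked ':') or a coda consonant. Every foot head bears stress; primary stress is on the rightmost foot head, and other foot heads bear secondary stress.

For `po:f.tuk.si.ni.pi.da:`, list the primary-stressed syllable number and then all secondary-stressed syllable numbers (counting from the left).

primary 6, secondary 1, 2, 5

Weights: 1 po:f H, 2 tuk H, 3 si L, 4 ni L, 5 pi L, 6 da: H.
Parse right to left (heavy = foot alone; LL = one foot; stranded L unfooted): (ˈpo:f) (ˈtuk) si (ni.ˈpi) (ˈda:).
Foot heads: 1, 2, 5, 6.
Primary stress on the rightmost head = syllable 6.
Secondary stress on 1, 2, 5: ˌpo:f.ˌtuk.si.ni.ˌpi.ˈda:.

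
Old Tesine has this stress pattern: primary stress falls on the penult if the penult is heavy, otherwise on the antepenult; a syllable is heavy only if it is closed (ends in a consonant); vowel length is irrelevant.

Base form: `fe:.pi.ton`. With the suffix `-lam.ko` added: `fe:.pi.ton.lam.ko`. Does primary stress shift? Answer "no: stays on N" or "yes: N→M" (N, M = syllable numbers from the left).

yes: 1→4

Base `fe:.pi.ton` (3 syllables):
  Weights: 1 fe: L, 2 pi L, 3 ton H.
  The penult (syllable 2, pi) is light, so stress falls on the antepenult (syllable 1, fe:).
  → primary stress on syllable 1.
Suffixed `fe:.pi.ton.lam.ko` (5 syllables):
  Weights: 3 ton H, 4 lam H, 5 ko L.
  The penult (syllable 4, lam) is heavy, so it takes stress.
  → primary stress on syllable 4.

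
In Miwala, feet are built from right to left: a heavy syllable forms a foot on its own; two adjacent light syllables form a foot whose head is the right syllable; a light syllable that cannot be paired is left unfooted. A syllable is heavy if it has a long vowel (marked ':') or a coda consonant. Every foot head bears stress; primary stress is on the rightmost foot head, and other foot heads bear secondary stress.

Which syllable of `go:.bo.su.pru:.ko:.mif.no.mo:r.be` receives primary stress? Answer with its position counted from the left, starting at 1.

Weights: 1 go: H, 2 bo L, 3 su L, 4 pru: H, 5 ko: H, 6 mif H, 7 no L, 8 mo:r H, 9 be L.
Parse right to left (heavy = foot alone; LL = one foot; stranded L unfooted): (ˈgo:) (bo.ˈsu) (ˈpru:) (ˈko:) (ˈmif) no (ˈmo:r) be.
Foot heads: 1, 3, 4, 5, 6, 8.
Primary stress on the rightmost head = syllable 8.
Primary stress: syllable 8 → go:.bo.su.pru:.ko:.mif.no.ˈmo:r.be.

8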